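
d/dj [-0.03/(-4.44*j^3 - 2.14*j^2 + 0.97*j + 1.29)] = (-0.3996*j^2 - 0.1284*j + 0.0291)/(4.44*j^3 + 2.14*j^2 - 0.97*j - 1.29)^2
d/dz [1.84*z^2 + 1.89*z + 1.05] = 3.68*z + 1.89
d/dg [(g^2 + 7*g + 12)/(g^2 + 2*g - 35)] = (-5*g^2 - 94*g - 269)/(g^4 + 4*g^3 - 66*g^2 - 140*g + 1225)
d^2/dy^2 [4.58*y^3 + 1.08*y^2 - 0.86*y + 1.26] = 27.48*y + 2.16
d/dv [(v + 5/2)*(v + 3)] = 2*v + 11/2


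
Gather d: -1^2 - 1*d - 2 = -d - 3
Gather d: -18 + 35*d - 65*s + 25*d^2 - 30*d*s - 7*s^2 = 25*d^2 + d*(35 - 30*s) - 7*s^2 - 65*s - 18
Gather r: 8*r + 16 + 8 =8*r + 24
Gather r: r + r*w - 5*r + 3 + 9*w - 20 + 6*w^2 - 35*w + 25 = r*(w - 4) + 6*w^2 - 26*w + 8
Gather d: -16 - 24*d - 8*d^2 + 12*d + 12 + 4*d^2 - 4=-4*d^2 - 12*d - 8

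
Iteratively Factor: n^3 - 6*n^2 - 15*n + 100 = (n - 5)*(n^2 - n - 20) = (n - 5)^2*(n + 4)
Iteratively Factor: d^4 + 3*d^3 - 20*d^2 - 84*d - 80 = (d + 4)*(d^3 - d^2 - 16*d - 20) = (d + 2)*(d + 4)*(d^2 - 3*d - 10) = (d + 2)^2*(d + 4)*(d - 5)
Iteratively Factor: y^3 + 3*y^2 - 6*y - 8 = (y + 1)*(y^2 + 2*y - 8) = (y + 1)*(y + 4)*(y - 2)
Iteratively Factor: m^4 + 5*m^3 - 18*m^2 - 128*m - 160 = (m - 5)*(m^3 + 10*m^2 + 32*m + 32) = (m - 5)*(m + 4)*(m^2 + 6*m + 8) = (m - 5)*(m + 4)^2*(m + 2)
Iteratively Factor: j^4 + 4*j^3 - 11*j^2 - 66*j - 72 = (j + 3)*(j^3 + j^2 - 14*j - 24) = (j - 4)*(j + 3)*(j^2 + 5*j + 6) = (j - 4)*(j + 2)*(j + 3)*(j + 3)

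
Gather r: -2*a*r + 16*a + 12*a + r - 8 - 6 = 28*a + r*(1 - 2*a) - 14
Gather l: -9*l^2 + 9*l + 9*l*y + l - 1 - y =-9*l^2 + l*(9*y + 10) - y - 1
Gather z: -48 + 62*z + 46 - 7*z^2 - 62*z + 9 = 7 - 7*z^2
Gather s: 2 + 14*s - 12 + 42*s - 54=56*s - 64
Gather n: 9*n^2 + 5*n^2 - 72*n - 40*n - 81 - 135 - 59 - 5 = 14*n^2 - 112*n - 280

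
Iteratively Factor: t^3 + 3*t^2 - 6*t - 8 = (t + 1)*(t^2 + 2*t - 8) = (t + 1)*(t + 4)*(t - 2)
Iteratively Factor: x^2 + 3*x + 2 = (x + 1)*(x + 2)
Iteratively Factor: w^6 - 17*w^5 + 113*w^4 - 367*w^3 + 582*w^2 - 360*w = (w - 2)*(w^5 - 15*w^4 + 83*w^3 - 201*w^2 + 180*w) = (w - 5)*(w - 2)*(w^4 - 10*w^3 + 33*w^2 - 36*w) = (w - 5)*(w - 3)*(w - 2)*(w^3 - 7*w^2 + 12*w) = (w - 5)*(w - 4)*(w - 3)*(w - 2)*(w^2 - 3*w) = w*(w - 5)*(w - 4)*(w - 3)*(w - 2)*(w - 3)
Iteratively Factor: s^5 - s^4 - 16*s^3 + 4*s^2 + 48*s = (s)*(s^4 - s^3 - 16*s^2 + 4*s + 48) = s*(s + 3)*(s^3 - 4*s^2 - 4*s + 16) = s*(s + 2)*(s + 3)*(s^2 - 6*s + 8) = s*(s - 4)*(s + 2)*(s + 3)*(s - 2)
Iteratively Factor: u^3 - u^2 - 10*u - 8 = (u - 4)*(u^2 + 3*u + 2) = (u - 4)*(u + 1)*(u + 2)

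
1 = 1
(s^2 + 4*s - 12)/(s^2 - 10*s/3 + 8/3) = 3*(s + 6)/(3*s - 4)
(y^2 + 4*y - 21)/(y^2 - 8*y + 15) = (y + 7)/(y - 5)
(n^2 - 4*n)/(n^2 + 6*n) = (n - 4)/(n + 6)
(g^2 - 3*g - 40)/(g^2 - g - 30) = (g - 8)/(g - 6)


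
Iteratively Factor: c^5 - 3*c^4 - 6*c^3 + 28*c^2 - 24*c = (c - 2)*(c^4 - c^3 - 8*c^2 + 12*c) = (c - 2)^2*(c^3 + c^2 - 6*c) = c*(c - 2)^2*(c^2 + c - 6) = c*(c - 2)^2*(c + 3)*(c - 2)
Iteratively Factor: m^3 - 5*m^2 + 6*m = (m - 2)*(m^2 - 3*m) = (m - 3)*(m - 2)*(m)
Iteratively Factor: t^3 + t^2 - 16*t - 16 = (t + 1)*(t^2 - 16) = (t + 1)*(t + 4)*(t - 4)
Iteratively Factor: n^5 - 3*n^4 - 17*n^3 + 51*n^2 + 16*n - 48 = (n + 4)*(n^4 - 7*n^3 + 11*n^2 + 7*n - 12) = (n - 4)*(n + 4)*(n^3 - 3*n^2 - n + 3) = (n - 4)*(n - 1)*(n + 4)*(n^2 - 2*n - 3) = (n - 4)*(n - 3)*(n - 1)*(n + 4)*(n + 1)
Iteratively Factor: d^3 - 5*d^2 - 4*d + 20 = (d + 2)*(d^2 - 7*d + 10) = (d - 2)*(d + 2)*(d - 5)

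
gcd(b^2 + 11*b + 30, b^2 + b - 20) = b + 5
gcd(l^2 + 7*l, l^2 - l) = l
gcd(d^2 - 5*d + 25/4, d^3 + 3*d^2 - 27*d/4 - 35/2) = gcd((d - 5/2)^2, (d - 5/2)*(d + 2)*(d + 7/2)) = d - 5/2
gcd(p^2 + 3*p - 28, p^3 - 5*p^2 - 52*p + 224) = p^2 + 3*p - 28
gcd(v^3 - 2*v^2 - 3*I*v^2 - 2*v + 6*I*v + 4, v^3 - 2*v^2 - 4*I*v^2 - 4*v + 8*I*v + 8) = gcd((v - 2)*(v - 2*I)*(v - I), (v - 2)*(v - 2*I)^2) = v^2 + v*(-2 - 2*I) + 4*I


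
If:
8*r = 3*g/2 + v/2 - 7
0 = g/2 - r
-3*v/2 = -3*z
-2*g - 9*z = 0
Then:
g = -18/7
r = -9/7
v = 8/7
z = 4/7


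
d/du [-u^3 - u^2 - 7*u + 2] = -3*u^2 - 2*u - 7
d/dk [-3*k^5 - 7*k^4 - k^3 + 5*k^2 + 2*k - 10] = -15*k^4 - 28*k^3 - 3*k^2 + 10*k + 2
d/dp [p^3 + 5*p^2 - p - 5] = 3*p^2 + 10*p - 1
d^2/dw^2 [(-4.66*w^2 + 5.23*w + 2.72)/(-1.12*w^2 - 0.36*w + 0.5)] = (7.105427357601e-15*w^4 - 16.878848*w^3 - 4.81420800000001*w^2 - 24.153024*w - 3.304224)/(1.404928*w^6 + 1.354752*w^5 - 1.446144*w^4 - 1.162944*w^3 + 0.6456*w^2 + 0.27*w - 0.125)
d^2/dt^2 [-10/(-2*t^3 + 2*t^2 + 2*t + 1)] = 40*((1 - 3*t)*(-2*t^3 + 2*t^2 + 2*t + 1) - 2*(-3*t^2 + 2*t + 1)^2)/(-2*t^3 + 2*t^2 + 2*t + 1)^3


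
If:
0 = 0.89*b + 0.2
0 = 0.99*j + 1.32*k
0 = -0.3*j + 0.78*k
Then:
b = -0.22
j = 0.00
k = 0.00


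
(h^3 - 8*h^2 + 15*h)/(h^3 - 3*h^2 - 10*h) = (h - 3)/(h + 2)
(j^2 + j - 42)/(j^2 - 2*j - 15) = (-j^2 - j + 42)/(-j^2 + 2*j + 15)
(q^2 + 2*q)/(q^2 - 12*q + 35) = q*(q + 2)/(q^2 - 12*q + 35)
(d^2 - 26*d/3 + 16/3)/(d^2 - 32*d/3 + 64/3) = (3*d - 2)/(3*d - 8)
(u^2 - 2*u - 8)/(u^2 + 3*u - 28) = (u + 2)/(u + 7)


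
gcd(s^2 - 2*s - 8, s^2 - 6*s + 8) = s - 4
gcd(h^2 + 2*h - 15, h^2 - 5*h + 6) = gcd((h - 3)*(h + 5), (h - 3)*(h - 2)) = h - 3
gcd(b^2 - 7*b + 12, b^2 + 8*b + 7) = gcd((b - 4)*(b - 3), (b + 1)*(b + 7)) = 1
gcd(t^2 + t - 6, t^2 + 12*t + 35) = 1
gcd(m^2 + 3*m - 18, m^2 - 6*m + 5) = 1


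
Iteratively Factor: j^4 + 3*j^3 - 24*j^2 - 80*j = (j + 4)*(j^3 - j^2 - 20*j) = j*(j + 4)*(j^2 - j - 20) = j*(j + 4)^2*(j - 5)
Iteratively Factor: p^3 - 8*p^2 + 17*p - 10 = (p - 5)*(p^2 - 3*p + 2) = (p - 5)*(p - 1)*(p - 2)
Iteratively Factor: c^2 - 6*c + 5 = (c - 1)*(c - 5)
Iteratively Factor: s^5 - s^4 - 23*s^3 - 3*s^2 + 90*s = (s + 3)*(s^4 - 4*s^3 - 11*s^2 + 30*s) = (s + 3)^2*(s^3 - 7*s^2 + 10*s) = (s - 5)*(s + 3)^2*(s^2 - 2*s) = (s - 5)*(s - 2)*(s + 3)^2*(s)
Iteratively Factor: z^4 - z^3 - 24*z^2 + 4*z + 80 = (z + 2)*(z^3 - 3*z^2 - 18*z + 40) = (z - 5)*(z + 2)*(z^2 + 2*z - 8) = (z - 5)*(z - 2)*(z + 2)*(z + 4)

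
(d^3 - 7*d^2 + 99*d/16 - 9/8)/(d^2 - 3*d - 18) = (d^2 - d + 3/16)/(d + 3)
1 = 1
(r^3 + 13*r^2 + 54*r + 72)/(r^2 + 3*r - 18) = (r^2 + 7*r + 12)/(r - 3)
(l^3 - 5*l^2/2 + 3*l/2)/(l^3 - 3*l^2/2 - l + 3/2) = l/(l + 1)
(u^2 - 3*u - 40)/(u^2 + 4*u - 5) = (u - 8)/(u - 1)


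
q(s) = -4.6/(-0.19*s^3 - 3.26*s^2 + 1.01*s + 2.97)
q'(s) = -4.6*(0.57*s^2 + 6.52*s - 1.01)/(-0.19*s^3 - 3.26*s^2 + 1.01*s + 2.97)^2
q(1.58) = 1.06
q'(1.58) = -2.64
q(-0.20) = -1.74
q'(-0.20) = 1.51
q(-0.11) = -1.63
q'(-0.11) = 1.00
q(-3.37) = 0.15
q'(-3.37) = 0.08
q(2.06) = 0.44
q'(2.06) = -0.63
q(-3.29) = 0.16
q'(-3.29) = 0.09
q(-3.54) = 0.14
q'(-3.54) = 0.07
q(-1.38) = 1.11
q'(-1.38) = 2.40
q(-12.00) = 0.03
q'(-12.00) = -0.00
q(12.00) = 0.01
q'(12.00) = -0.00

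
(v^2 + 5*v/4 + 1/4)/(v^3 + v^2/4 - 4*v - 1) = (v + 1)/(v^2 - 4)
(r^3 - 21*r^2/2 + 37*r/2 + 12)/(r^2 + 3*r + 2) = (2*r^3 - 21*r^2 + 37*r + 24)/(2*(r^2 + 3*r + 2))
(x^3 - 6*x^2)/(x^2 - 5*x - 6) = x^2/(x + 1)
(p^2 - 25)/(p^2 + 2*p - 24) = (p^2 - 25)/(p^2 + 2*p - 24)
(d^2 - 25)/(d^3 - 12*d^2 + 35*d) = (d + 5)/(d*(d - 7))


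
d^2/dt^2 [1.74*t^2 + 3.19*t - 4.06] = 3.48000000000000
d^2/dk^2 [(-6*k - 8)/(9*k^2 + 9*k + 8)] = 36*(-9*(2*k + 1)^2*(3*k + 4) + (9*k + 7)*(9*k^2 + 9*k + 8))/(9*k^2 + 9*k + 8)^3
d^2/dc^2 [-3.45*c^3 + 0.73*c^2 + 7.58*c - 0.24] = 1.46 - 20.7*c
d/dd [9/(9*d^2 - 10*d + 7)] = 18*(5 - 9*d)/(9*d^2 - 10*d + 7)^2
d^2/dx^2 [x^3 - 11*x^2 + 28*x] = 6*x - 22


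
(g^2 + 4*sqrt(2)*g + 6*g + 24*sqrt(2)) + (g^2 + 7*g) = 2*g^2 + 4*sqrt(2)*g + 13*g + 24*sqrt(2)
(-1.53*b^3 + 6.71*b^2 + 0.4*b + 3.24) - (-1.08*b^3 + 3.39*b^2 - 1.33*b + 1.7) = -0.45*b^3 + 3.32*b^2 + 1.73*b + 1.54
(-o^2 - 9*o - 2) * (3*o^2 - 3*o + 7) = -3*o^4 - 24*o^3 + 14*o^2 - 57*o - 14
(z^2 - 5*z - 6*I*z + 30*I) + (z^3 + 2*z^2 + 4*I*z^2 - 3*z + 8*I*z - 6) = z^3 + 3*z^2 + 4*I*z^2 - 8*z + 2*I*z - 6 + 30*I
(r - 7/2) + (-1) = r - 9/2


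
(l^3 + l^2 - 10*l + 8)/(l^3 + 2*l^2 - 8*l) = (l - 1)/l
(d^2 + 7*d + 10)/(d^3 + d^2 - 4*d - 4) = (d + 5)/(d^2 - d - 2)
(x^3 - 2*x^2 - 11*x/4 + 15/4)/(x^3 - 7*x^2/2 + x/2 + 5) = (x^2 + x/2 - 3/2)/(x^2 - x - 2)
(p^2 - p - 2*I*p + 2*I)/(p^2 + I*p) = (p^2 - p - 2*I*p + 2*I)/(p*(p + I))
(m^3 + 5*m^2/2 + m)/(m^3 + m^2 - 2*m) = (m + 1/2)/(m - 1)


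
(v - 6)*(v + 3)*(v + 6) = v^3 + 3*v^2 - 36*v - 108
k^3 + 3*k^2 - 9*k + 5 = (k - 1)^2*(k + 5)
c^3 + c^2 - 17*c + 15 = (c - 3)*(c - 1)*(c + 5)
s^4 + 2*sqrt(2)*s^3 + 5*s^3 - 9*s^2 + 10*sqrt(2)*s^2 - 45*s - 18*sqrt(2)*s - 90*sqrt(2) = (s - 3)*(s + 3)*(s + 5)*(s + 2*sqrt(2))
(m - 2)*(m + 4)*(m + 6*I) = m^3 + 2*m^2 + 6*I*m^2 - 8*m + 12*I*m - 48*I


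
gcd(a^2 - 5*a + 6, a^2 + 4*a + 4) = 1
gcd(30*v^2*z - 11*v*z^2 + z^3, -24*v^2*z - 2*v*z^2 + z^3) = -6*v*z + z^2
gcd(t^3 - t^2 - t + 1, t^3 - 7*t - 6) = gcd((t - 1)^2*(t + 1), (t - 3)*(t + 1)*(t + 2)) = t + 1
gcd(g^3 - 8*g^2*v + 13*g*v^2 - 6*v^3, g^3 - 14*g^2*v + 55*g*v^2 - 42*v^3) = g^2 - 7*g*v + 6*v^2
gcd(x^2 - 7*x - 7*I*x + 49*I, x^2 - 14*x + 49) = x - 7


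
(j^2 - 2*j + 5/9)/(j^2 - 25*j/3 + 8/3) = (j - 5/3)/(j - 8)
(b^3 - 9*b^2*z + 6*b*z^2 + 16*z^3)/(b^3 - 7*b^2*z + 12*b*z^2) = (b^3 - 9*b^2*z + 6*b*z^2 + 16*z^3)/(b*(b^2 - 7*b*z + 12*z^2))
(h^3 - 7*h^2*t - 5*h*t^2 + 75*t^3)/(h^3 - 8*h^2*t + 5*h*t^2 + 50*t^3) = (h + 3*t)/(h + 2*t)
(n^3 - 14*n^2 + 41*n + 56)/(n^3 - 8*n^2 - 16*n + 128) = (n^2 - 6*n - 7)/(n^2 - 16)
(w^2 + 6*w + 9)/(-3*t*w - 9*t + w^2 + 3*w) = (-w - 3)/(3*t - w)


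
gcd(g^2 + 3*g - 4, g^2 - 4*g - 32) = g + 4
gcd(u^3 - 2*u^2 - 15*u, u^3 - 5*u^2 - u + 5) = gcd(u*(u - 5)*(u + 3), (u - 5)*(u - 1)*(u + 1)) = u - 5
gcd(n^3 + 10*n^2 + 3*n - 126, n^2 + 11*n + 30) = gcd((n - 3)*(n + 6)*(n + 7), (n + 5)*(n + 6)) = n + 6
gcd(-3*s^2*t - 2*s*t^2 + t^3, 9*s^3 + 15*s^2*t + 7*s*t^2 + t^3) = s + t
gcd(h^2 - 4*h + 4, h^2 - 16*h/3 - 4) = 1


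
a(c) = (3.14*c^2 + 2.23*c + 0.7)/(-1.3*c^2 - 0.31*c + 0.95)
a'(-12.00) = 0.01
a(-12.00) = -2.33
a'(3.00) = 0.32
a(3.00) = -3.05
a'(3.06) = 0.30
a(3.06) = -3.03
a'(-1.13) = -30.95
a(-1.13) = -6.09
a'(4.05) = 0.14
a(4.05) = -2.83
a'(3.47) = 0.21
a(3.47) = -2.93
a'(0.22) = 6.18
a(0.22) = 1.64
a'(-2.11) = -0.32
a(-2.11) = -2.38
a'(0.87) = 114.59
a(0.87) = -16.52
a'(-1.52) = -2.02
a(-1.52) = -2.89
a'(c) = (2.6*c + 0.31)*(3.14*c^2 + 2.23*c + 0.7)/(-1.3*c^2 - 0.31*c + 0.95)^2 + (6.28*c + 2.23)/(-1.3*c^2 - 0.31*c + 0.95)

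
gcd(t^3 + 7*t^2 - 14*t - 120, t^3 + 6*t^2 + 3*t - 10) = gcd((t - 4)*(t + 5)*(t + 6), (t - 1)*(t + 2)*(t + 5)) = t + 5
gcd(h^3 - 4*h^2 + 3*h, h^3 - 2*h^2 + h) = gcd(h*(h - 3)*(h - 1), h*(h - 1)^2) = h^2 - h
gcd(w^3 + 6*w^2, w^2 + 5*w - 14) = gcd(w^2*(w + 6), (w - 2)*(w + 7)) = 1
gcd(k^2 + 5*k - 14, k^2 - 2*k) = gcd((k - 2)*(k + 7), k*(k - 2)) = k - 2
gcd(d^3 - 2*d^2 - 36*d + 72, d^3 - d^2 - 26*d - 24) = d - 6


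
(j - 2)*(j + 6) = j^2 + 4*j - 12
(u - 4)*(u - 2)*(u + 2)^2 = u^4 - 2*u^3 - 12*u^2 + 8*u + 32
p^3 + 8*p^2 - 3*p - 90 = (p - 3)*(p + 5)*(p + 6)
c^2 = c^2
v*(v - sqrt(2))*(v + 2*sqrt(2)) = v^3 + sqrt(2)*v^2 - 4*v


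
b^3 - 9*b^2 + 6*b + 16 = (b - 8)*(b - 2)*(b + 1)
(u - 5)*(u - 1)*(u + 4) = u^3 - 2*u^2 - 19*u + 20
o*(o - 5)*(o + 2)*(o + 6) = o^4 + 3*o^3 - 28*o^2 - 60*o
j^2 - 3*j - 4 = (j - 4)*(j + 1)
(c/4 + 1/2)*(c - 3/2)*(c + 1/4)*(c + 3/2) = c^4/4 + 9*c^3/16 - 7*c^2/16 - 81*c/64 - 9/32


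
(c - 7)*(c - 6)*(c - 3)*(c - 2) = c^4 - 18*c^3 + 113*c^2 - 288*c + 252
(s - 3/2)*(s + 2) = s^2 + s/2 - 3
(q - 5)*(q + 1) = q^2 - 4*q - 5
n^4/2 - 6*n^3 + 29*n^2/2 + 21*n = n*(n/2 + 1/2)*(n - 7)*(n - 6)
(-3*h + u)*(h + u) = -3*h^2 - 2*h*u + u^2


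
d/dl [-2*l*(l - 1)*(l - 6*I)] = -6*l^2 + l*(4 + 24*I) - 12*I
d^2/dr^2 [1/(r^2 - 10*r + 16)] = 2*(-r^2 + 10*r + 4*(r - 5)^2 - 16)/(r^2 - 10*r + 16)^3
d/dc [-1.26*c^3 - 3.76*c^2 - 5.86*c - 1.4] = -3.78*c^2 - 7.52*c - 5.86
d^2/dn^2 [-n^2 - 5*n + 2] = -2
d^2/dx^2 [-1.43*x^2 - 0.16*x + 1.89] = -2.86000000000000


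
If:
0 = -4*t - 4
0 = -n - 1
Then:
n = -1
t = -1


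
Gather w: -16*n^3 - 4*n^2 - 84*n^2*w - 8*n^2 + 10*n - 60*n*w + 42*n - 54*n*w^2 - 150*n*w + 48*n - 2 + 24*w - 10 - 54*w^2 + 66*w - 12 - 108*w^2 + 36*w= -16*n^3 - 12*n^2 + 100*n + w^2*(-54*n - 162) + w*(-84*n^2 - 210*n + 126) - 24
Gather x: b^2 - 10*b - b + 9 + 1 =b^2 - 11*b + 10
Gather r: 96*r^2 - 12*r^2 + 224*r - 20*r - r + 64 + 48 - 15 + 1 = 84*r^2 + 203*r + 98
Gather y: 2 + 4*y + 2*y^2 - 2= 2*y^2 + 4*y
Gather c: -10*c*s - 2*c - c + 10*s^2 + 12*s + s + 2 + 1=c*(-10*s - 3) + 10*s^2 + 13*s + 3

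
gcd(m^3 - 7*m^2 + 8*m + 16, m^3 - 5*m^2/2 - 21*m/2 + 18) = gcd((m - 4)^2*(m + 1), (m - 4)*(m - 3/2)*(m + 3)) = m - 4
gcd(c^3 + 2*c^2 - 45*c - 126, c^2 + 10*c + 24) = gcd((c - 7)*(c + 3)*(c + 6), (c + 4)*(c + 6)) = c + 6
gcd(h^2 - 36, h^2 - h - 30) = h - 6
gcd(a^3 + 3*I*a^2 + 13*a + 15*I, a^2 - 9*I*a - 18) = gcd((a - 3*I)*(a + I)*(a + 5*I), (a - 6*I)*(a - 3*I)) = a - 3*I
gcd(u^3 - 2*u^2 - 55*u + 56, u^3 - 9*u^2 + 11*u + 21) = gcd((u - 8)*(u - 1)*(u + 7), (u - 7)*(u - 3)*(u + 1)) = 1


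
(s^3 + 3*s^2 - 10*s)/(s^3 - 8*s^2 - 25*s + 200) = s*(s - 2)/(s^2 - 13*s + 40)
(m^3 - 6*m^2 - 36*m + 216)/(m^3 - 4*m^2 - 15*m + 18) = (m^2 - 36)/(m^2 + 2*m - 3)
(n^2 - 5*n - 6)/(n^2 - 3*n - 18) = (n + 1)/(n + 3)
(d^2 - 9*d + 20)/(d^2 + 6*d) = (d^2 - 9*d + 20)/(d*(d + 6))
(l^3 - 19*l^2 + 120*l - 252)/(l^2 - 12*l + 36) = l - 7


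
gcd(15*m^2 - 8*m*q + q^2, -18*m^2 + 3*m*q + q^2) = -3*m + q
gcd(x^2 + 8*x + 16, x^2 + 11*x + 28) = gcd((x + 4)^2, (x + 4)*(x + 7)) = x + 4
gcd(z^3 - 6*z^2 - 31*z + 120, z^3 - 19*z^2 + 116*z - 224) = z - 8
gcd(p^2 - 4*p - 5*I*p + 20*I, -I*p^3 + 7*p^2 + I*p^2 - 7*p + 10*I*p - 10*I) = 1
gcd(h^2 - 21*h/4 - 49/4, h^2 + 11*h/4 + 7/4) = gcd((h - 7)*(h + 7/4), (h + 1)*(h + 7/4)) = h + 7/4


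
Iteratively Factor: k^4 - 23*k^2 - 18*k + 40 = (k - 5)*(k^3 + 5*k^2 + 2*k - 8) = (k - 5)*(k + 2)*(k^2 + 3*k - 4) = (k - 5)*(k - 1)*(k + 2)*(k + 4)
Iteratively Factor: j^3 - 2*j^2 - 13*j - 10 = (j + 2)*(j^2 - 4*j - 5) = (j - 5)*(j + 2)*(j + 1)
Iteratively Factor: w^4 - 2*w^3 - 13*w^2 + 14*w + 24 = (w - 2)*(w^3 - 13*w - 12) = (w - 2)*(w + 3)*(w^2 - 3*w - 4) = (w - 4)*(w - 2)*(w + 3)*(w + 1)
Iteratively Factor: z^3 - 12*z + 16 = (z - 2)*(z^2 + 2*z - 8) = (z - 2)*(z + 4)*(z - 2)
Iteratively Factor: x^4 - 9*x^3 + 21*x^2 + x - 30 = (x - 5)*(x^3 - 4*x^2 + x + 6) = (x - 5)*(x - 2)*(x^2 - 2*x - 3) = (x - 5)*(x - 3)*(x - 2)*(x + 1)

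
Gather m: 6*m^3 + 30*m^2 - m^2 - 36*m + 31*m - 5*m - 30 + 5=6*m^3 + 29*m^2 - 10*m - 25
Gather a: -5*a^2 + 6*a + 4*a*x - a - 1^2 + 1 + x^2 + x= -5*a^2 + a*(4*x + 5) + x^2 + x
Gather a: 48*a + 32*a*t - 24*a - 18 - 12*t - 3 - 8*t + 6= a*(32*t + 24) - 20*t - 15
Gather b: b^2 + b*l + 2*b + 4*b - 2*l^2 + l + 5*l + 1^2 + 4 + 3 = b^2 + b*(l + 6) - 2*l^2 + 6*l + 8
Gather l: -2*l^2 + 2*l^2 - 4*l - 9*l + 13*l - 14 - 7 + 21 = 0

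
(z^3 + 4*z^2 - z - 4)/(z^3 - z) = (z + 4)/z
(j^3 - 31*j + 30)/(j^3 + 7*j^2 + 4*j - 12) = (j - 5)/(j + 2)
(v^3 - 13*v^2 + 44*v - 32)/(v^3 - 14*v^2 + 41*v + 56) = (v^2 - 5*v + 4)/(v^2 - 6*v - 7)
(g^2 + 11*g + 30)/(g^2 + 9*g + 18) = (g + 5)/(g + 3)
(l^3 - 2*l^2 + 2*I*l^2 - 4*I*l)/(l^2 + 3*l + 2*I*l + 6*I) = l*(l - 2)/(l + 3)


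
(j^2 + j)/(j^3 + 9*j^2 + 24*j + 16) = j/(j^2 + 8*j + 16)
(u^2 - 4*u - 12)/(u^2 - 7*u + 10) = (u^2 - 4*u - 12)/(u^2 - 7*u + 10)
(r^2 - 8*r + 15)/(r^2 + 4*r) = (r^2 - 8*r + 15)/(r*(r + 4))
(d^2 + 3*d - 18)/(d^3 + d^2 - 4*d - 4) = (d^2 + 3*d - 18)/(d^3 + d^2 - 4*d - 4)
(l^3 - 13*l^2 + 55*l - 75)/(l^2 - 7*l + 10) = (l^2 - 8*l + 15)/(l - 2)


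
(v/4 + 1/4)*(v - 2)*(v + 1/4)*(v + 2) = v^4/4 + 5*v^3/16 - 15*v^2/16 - 5*v/4 - 1/4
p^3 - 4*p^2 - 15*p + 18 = (p - 6)*(p - 1)*(p + 3)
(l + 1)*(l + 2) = l^2 + 3*l + 2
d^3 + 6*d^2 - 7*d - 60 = (d - 3)*(d + 4)*(d + 5)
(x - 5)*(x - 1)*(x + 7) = x^3 + x^2 - 37*x + 35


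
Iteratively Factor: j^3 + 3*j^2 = (j + 3)*(j^2) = j*(j + 3)*(j)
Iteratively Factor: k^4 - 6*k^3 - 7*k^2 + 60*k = (k - 5)*(k^3 - k^2 - 12*k) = k*(k - 5)*(k^2 - k - 12) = k*(k - 5)*(k - 4)*(k + 3)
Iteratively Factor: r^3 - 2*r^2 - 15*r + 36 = (r - 3)*(r^2 + r - 12) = (r - 3)*(r + 4)*(r - 3)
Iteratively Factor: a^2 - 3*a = (a - 3)*(a)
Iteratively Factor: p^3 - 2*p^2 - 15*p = (p + 3)*(p^2 - 5*p) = p*(p + 3)*(p - 5)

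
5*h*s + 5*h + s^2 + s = (5*h + s)*(s + 1)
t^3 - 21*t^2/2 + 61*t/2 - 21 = (t - 6)*(t - 7/2)*(t - 1)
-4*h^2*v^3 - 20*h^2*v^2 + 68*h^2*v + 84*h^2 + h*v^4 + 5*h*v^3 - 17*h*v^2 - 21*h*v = (-4*h + v)*(v - 3)*(v + 7)*(h*v + h)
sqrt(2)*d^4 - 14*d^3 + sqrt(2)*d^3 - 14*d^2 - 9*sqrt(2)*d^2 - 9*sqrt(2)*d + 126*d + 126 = (d - 3)*(d + 3)*(d - 7*sqrt(2))*(sqrt(2)*d + sqrt(2))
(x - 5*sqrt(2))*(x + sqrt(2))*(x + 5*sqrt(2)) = x^3 + sqrt(2)*x^2 - 50*x - 50*sqrt(2)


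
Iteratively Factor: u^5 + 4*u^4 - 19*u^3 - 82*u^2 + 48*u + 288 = (u + 3)*(u^4 + u^3 - 22*u^2 - 16*u + 96) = (u + 3)^2*(u^3 - 2*u^2 - 16*u + 32) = (u + 3)^2*(u + 4)*(u^2 - 6*u + 8) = (u - 2)*(u + 3)^2*(u + 4)*(u - 4)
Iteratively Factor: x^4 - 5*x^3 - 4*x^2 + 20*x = (x - 5)*(x^3 - 4*x) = x*(x - 5)*(x^2 - 4) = x*(x - 5)*(x + 2)*(x - 2)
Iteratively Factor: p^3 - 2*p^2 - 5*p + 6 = (p - 1)*(p^2 - p - 6) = (p - 1)*(p + 2)*(p - 3)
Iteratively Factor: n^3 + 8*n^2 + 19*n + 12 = (n + 3)*(n^2 + 5*n + 4) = (n + 3)*(n + 4)*(n + 1)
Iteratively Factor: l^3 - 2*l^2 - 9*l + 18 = (l - 3)*(l^2 + l - 6) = (l - 3)*(l + 3)*(l - 2)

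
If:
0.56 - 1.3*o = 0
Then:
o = 0.43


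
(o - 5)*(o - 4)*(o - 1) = o^3 - 10*o^2 + 29*o - 20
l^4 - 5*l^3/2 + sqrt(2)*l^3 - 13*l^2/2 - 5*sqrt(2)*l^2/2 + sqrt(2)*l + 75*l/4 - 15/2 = (l - 2)*(l - 1/2)*(l - 3*sqrt(2)/2)*(l + 5*sqrt(2)/2)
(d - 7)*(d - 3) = d^2 - 10*d + 21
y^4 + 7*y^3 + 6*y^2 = y^2*(y + 1)*(y + 6)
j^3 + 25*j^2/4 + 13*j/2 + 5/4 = (j + 1/4)*(j + 1)*(j + 5)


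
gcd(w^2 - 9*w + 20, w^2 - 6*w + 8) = w - 4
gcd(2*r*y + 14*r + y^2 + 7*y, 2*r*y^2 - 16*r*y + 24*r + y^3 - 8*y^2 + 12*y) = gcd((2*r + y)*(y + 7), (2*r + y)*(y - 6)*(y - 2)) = 2*r + y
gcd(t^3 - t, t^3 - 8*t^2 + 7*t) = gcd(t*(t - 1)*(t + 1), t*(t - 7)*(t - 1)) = t^2 - t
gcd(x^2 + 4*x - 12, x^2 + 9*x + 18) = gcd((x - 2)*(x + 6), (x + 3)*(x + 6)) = x + 6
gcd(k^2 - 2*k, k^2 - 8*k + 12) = k - 2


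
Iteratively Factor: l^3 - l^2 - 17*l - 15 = (l + 1)*(l^2 - 2*l - 15) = (l + 1)*(l + 3)*(l - 5)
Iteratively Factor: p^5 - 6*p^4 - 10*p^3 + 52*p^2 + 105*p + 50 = (p + 2)*(p^4 - 8*p^3 + 6*p^2 + 40*p + 25) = (p + 1)*(p + 2)*(p^3 - 9*p^2 + 15*p + 25) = (p - 5)*(p + 1)*(p + 2)*(p^2 - 4*p - 5) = (p - 5)^2*(p + 1)*(p + 2)*(p + 1)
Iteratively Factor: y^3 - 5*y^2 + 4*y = (y - 1)*(y^2 - 4*y) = y*(y - 1)*(y - 4)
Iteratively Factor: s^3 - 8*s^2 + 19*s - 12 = (s - 4)*(s^2 - 4*s + 3) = (s - 4)*(s - 1)*(s - 3)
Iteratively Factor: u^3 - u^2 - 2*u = (u - 2)*(u^2 + u) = u*(u - 2)*(u + 1)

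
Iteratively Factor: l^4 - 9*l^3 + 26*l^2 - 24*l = (l - 4)*(l^3 - 5*l^2 + 6*l) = l*(l - 4)*(l^2 - 5*l + 6) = l*(l - 4)*(l - 3)*(l - 2)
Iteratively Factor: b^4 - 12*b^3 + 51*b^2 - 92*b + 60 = (b - 3)*(b^3 - 9*b^2 + 24*b - 20) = (b - 3)*(b - 2)*(b^2 - 7*b + 10) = (b - 5)*(b - 3)*(b - 2)*(b - 2)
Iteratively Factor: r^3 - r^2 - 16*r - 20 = (r + 2)*(r^2 - 3*r - 10) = (r + 2)^2*(r - 5)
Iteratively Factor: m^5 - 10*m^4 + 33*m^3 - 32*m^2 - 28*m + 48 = (m - 2)*(m^4 - 8*m^3 + 17*m^2 + 2*m - 24) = (m - 4)*(m - 2)*(m^3 - 4*m^2 + m + 6) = (m - 4)*(m - 3)*(m - 2)*(m^2 - m - 2) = (m - 4)*(m - 3)*(m - 2)*(m + 1)*(m - 2)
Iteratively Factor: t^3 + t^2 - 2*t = (t + 2)*(t^2 - t) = t*(t + 2)*(t - 1)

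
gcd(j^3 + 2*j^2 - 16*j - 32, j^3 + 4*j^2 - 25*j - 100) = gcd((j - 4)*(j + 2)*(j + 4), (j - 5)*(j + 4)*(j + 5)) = j + 4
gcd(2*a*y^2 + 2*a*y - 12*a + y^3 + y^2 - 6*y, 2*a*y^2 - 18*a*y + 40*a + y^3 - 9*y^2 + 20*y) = 2*a + y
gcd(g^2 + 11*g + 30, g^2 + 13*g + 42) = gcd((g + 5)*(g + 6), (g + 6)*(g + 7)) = g + 6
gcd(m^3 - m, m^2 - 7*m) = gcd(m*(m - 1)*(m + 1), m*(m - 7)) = m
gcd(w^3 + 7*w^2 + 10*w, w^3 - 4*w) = w^2 + 2*w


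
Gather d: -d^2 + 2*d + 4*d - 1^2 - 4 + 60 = -d^2 + 6*d + 55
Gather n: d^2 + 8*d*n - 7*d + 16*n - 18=d^2 - 7*d + n*(8*d + 16) - 18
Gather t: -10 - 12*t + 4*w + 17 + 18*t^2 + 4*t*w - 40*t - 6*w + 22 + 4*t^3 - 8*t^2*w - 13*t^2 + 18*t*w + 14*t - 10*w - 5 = 4*t^3 + t^2*(5 - 8*w) + t*(22*w - 38) - 12*w + 24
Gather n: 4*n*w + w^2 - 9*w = 4*n*w + w^2 - 9*w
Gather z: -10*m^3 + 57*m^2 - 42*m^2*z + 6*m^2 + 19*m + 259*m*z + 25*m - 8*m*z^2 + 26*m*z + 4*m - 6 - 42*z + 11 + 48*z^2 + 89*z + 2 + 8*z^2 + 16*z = -10*m^3 + 63*m^2 + 48*m + z^2*(56 - 8*m) + z*(-42*m^2 + 285*m + 63) + 7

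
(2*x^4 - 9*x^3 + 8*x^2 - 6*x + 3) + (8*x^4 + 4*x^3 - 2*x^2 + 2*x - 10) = 10*x^4 - 5*x^3 + 6*x^2 - 4*x - 7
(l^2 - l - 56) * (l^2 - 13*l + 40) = l^4 - 14*l^3 - 3*l^2 + 688*l - 2240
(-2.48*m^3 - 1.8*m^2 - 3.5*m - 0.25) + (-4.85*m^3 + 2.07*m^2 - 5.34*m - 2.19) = -7.33*m^3 + 0.27*m^2 - 8.84*m - 2.44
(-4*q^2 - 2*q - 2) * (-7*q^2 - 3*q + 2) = 28*q^4 + 26*q^3 + 12*q^2 + 2*q - 4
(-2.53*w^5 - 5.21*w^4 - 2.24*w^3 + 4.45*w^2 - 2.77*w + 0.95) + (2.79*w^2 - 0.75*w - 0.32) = -2.53*w^5 - 5.21*w^4 - 2.24*w^3 + 7.24*w^2 - 3.52*w + 0.63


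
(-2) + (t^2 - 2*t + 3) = t^2 - 2*t + 1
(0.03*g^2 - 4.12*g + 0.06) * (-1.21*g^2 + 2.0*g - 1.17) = -0.0363*g^4 + 5.0452*g^3 - 8.3477*g^2 + 4.9404*g - 0.0702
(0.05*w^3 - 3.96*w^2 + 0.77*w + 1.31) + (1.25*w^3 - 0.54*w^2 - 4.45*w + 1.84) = 1.3*w^3 - 4.5*w^2 - 3.68*w + 3.15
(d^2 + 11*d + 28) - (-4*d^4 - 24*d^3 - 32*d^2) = 4*d^4 + 24*d^3 + 33*d^2 + 11*d + 28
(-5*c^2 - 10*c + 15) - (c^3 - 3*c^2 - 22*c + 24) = -c^3 - 2*c^2 + 12*c - 9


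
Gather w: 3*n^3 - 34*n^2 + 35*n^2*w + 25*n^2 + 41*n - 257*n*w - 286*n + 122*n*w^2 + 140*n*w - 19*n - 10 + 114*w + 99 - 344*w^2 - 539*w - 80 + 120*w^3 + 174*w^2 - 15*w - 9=3*n^3 - 9*n^2 - 264*n + 120*w^3 + w^2*(122*n - 170) + w*(35*n^2 - 117*n - 440)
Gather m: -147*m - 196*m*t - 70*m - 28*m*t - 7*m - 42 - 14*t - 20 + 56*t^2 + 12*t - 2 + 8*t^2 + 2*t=m*(-224*t - 224) + 64*t^2 - 64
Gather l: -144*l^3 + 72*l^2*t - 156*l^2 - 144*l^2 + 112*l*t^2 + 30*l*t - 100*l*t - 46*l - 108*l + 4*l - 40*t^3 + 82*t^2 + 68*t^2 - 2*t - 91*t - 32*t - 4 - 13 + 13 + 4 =-144*l^3 + l^2*(72*t - 300) + l*(112*t^2 - 70*t - 150) - 40*t^3 + 150*t^2 - 125*t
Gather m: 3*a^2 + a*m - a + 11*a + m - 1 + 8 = 3*a^2 + 10*a + m*(a + 1) + 7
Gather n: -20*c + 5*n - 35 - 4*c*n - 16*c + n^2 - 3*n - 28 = -36*c + n^2 + n*(2 - 4*c) - 63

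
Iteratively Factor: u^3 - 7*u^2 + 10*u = (u - 5)*(u^2 - 2*u) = u*(u - 5)*(u - 2)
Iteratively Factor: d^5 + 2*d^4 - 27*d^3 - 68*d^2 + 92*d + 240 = (d + 2)*(d^4 - 27*d^2 - 14*d + 120) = (d - 2)*(d + 2)*(d^3 + 2*d^2 - 23*d - 60) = (d - 2)*(d + 2)*(d + 3)*(d^2 - d - 20) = (d - 5)*(d - 2)*(d + 2)*(d + 3)*(d + 4)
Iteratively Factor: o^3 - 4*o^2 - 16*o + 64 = (o - 4)*(o^2 - 16) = (o - 4)*(o + 4)*(o - 4)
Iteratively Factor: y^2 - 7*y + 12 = (y - 3)*(y - 4)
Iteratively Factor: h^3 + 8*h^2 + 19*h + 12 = (h + 1)*(h^2 + 7*h + 12) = (h + 1)*(h + 4)*(h + 3)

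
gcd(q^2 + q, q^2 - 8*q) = q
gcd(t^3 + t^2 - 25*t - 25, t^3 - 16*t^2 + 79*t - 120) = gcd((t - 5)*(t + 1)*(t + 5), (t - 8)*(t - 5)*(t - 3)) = t - 5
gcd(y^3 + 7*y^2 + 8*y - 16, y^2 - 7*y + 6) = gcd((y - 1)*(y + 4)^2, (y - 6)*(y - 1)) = y - 1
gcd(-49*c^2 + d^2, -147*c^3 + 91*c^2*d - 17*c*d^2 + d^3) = 7*c - d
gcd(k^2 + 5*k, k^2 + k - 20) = k + 5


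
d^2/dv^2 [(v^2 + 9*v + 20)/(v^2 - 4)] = 6*(3*v^3 + 24*v^2 + 36*v + 32)/(v^6 - 12*v^4 + 48*v^2 - 64)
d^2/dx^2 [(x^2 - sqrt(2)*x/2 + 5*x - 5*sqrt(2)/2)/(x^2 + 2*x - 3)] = (-sqrt(2)*x^3 + 6*x^3 - 15*sqrt(2)*x^2 + 18*x^2 - 39*sqrt(2)*x + 90*x - 41*sqrt(2) + 78)/(x^6 + 6*x^5 + 3*x^4 - 28*x^3 - 9*x^2 + 54*x - 27)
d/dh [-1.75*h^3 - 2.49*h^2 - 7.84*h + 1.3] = -5.25*h^2 - 4.98*h - 7.84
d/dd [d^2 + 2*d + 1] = 2*d + 2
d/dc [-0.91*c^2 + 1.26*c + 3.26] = 1.26 - 1.82*c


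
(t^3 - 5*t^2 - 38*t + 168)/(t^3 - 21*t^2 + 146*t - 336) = (t^2 + 2*t - 24)/(t^2 - 14*t + 48)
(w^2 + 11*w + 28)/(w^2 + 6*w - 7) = (w + 4)/(w - 1)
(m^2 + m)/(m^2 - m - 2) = m/(m - 2)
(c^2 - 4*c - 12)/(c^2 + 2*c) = (c - 6)/c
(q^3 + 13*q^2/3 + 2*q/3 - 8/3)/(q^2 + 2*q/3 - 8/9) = 3*(q^2 + 5*q + 4)/(3*q + 4)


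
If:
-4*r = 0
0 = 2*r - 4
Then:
No Solution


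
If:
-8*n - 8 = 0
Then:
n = -1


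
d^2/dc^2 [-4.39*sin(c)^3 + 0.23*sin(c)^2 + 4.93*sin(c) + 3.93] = -1.6375*sin(c) - 9.8775*sin(3*c) + 0.46*cos(2*c)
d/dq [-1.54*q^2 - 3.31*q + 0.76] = -3.08*q - 3.31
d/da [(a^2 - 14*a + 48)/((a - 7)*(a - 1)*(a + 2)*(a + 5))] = (-2*a^5 + 43*a^4 - 220*a^3 - 433*a^2 + 3884*a + 508)/(a^8 - 2*a^7 - 77*a^6 + 16*a^5 + 1723*a^4 + 2278*a^3 - 4499*a^2 - 4340*a + 4900)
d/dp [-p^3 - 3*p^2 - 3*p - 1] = -3*p^2 - 6*p - 3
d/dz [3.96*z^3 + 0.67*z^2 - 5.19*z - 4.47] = 11.88*z^2 + 1.34*z - 5.19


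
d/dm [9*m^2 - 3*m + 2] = 18*m - 3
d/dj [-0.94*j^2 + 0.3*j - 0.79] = 0.3 - 1.88*j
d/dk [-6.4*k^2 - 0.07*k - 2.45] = -12.8*k - 0.07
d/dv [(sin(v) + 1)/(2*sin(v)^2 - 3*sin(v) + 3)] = (-4*sin(v) + cos(2*v) + 5)*cos(v)/(-3*sin(v) - cos(2*v) + 4)^2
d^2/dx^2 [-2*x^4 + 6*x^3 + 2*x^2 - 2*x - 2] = -24*x^2 + 36*x + 4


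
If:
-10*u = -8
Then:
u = 4/5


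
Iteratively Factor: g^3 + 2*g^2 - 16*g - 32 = (g - 4)*(g^2 + 6*g + 8) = (g - 4)*(g + 2)*(g + 4)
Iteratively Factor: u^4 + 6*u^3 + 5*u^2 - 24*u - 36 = (u + 2)*(u^3 + 4*u^2 - 3*u - 18) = (u + 2)*(u + 3)*(u^2 + u - 6) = (u + 2)*(u + 3)^2*(u - 2)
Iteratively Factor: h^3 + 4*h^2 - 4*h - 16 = (h - 2)*(h^2 + 6*h + 8) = (h - 2)*(h + 4)*(h + 2)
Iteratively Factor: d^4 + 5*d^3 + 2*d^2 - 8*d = (d - 1)*(d^3 + 6*d^2 + 8*d) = d*(d - 1)*(d^2 + 6*d + 8) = d*(d - 1)*(d + 2)*(d + 4)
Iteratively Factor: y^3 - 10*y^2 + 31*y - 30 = (y - 2)*(y^2 - 8*y + 15) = (y - 3)*(y - 2)*(y - 5)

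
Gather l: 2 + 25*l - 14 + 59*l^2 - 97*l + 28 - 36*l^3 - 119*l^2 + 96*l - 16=-36*l^3 - 60*l^2 + 24*l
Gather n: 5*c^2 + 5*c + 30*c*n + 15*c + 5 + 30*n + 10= 5*c^2 + 20*c + n*(30*c + 30) + 15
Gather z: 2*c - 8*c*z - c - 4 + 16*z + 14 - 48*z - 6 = c + z*(-8*c - 32) + 4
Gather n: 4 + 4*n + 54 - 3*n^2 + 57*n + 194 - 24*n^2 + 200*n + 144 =-27*n^2 + 261*n + 396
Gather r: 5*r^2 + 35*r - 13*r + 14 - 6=5*r^2 + 22*r + 8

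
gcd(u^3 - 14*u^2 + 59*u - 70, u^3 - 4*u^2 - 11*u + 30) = u^2 - 7*u + 10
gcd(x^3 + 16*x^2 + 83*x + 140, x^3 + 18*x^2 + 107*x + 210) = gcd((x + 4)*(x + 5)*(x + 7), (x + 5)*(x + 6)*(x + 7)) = x^2 + 12*x + 35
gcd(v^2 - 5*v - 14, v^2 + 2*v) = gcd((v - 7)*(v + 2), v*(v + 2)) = v + 2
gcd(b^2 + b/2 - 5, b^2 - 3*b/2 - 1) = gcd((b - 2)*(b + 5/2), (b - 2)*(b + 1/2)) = b - 2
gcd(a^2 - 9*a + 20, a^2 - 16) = a - 4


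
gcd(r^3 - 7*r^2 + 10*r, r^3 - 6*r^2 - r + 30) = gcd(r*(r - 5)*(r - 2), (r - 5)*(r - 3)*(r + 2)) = r - 5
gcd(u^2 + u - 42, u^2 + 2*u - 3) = 1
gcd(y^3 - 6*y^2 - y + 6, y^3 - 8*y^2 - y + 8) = y^2 - 1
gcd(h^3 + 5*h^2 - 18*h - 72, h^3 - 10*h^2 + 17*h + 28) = h - 4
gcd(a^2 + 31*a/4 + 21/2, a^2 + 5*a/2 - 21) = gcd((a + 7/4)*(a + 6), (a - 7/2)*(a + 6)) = a + 6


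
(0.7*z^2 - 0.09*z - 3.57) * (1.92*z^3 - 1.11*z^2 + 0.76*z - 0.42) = 1.344*z^5 - 0.9498*z^4 - 6.2225*z^3 + 3.6003*z^2 - 2.6754*z + 1.4994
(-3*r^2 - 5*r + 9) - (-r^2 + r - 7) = -2*r^2 - 6*r + 16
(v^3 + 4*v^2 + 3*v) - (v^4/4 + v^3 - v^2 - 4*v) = -v^4/4 + 5*v^2 + 7*v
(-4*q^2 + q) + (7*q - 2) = -4*q^2 + 8*q - 2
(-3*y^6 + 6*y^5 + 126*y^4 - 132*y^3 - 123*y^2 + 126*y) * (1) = -3*y^6 + 6*y^5 + 126*y^4 - 132*y^3 - 123*y^2 + 126*y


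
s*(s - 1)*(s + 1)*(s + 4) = s^4 + 4*s^3 - s^2 - 4*s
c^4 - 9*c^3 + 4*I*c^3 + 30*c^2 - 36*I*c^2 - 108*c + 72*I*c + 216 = (c - 6)*(c - 3)*(c - 2*I)*(c + 6*I)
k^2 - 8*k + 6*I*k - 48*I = (k - 8)*(k + 6*I)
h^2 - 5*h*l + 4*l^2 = (h - 4*l)*(h - l)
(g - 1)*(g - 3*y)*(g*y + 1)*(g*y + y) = g^4*y^2 - 3*g^3*y^3 + g^3*y - 4*g^2*y^2 + 3*g*y^3 - g*y + 3*y^2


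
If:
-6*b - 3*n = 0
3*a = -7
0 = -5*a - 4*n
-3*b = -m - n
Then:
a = -7/3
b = -35/24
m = -175/24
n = 35/12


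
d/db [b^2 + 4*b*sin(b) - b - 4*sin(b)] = 4*b*cos(b) + 2*b - 4*sqrt(2)*cos(b + pi/4) - 1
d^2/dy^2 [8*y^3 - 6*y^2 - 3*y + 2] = 48*y - 12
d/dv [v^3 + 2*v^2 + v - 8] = 3*v^2 + 4*v + 1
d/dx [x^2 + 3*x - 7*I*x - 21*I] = 2*x + 3 - 7*I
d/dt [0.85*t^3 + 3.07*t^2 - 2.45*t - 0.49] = 2.55*t^2 + 6.14*t - 2.45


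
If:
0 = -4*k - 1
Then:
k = -1/4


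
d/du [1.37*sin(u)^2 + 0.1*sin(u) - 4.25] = (2.74*sin(u) + 0.1)*cos(u)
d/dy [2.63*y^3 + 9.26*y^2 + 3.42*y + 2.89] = 7.89*y^2 + 18.52*y + 3.42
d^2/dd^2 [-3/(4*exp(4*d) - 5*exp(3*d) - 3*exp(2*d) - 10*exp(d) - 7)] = 3*(2*(-16*exp(3*d) + 15*exp(2*d) + 6*exp(d) + 10)^2*exp(d) + (64*exp(3*d) - 45*exp(2*d) - 12*exp(d) - 10)*(-4*exp(4*d) + 5*exp(3*d) + 3*exp(2*d) + 10*exp(d) + 7))*exp(d)/(-4*exp(4*d) + 5*exp(3*d) + 3*exp(2*d) + 10*exp(d) + 7)^3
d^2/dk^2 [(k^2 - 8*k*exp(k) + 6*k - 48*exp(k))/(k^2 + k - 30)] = 2*(-4*k^2*exp(k) + 48*k*exp(k) - 148*exp(k) + 5)/(k^3 - 15*k^2 + 75*k - 125)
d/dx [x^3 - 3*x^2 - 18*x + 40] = 3*x^2 - 6*x - 18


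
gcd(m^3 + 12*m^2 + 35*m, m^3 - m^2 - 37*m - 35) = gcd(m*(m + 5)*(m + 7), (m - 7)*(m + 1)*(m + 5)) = m + 5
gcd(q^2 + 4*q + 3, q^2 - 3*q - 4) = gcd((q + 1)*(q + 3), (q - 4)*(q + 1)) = q + 1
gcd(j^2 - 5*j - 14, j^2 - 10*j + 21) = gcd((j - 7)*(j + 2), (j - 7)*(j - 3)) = j - 7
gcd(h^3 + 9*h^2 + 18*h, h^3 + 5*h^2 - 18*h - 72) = h^2 + 9*h + 18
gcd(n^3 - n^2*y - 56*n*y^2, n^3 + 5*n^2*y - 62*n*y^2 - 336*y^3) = -n^2 + n*y + 56*y^2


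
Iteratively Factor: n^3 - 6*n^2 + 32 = (n + 2)*(n^2 - 8*n + 16) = (n - 4)*(n + 2)*(n - 4)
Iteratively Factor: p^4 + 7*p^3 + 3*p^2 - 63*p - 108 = (p + 3)*(p^3 + 4*p^2 - 9*p - 36) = (p - 3)*(p + 3)*(p^2 + 7*p + 12) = (p - 3)*(p + 3)^2*(p + 4)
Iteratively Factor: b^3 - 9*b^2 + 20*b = (b)*(b^2 - 9*b + 20) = b*(b - 4)*(b - 5)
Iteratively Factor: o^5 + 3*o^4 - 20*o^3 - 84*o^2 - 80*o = (o + 4)*(o^4 - o^3 - 16*o^2 - 20*o) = (o - 5)*(o + 4)*(o^3 + 4*o^2 + 4*o) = (o - 5)*(o + 2)*(o + 4)*(o^2 + 2*o) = (o - 5)*(o + 2)^2*(o + 4)*(o)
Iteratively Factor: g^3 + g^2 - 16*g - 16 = (g - 4)*(g^2 + 5*g + 4) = (g - 4)*(g + 4)*(g + 1)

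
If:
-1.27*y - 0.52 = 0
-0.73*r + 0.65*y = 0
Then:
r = -0.36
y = -0.41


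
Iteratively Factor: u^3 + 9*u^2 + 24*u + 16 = (u + 1)*(u^2 + 8*u + 16) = (u + 1)*(u + 4)*(u + 4)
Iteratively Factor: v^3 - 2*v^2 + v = (v - 1)*(v^2 - v) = v*(v - 1)*(v - 1)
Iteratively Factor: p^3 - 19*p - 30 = (p + 2)*(p^2 - 2*p - 15) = (p - 5)*(p + 2)*(p + 3)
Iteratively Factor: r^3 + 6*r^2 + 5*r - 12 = (r - 1)*(r^2 + 7*r + 12) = (r - 1)*(r + 3)*(r + 4)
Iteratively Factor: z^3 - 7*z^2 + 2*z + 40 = (z - 5)*(z^2 - 2*z - 8) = (z - 5)*(z + 2)*(z - 4)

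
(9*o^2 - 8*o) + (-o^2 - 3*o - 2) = 8*o^2 - 11*o - 2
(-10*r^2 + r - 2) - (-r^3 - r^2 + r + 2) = r^3 - 9*r^2 - 4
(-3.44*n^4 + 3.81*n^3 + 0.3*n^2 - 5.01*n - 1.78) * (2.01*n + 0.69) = -6.9144*n^5 + 5.2845*n^4 + 3.2319*n^3 - 9.8631*n^2 - 7.0347*n - 1.2282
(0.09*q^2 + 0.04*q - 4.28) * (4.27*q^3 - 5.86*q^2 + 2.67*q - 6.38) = 0.3843*q^5 - 0.3566*q^4 - 18.2697*q^3 + 24.6134*q^2 - 11.6828*q + 27.3064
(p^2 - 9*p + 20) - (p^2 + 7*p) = 20 - 16*p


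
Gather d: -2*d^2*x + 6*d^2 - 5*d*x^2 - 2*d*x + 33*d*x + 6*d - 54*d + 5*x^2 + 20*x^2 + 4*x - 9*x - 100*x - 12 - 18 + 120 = d^2*(6 - 2*x) + d*(-5*x^2 + 31*x - 48) + 25*x^2 - 105*x + 90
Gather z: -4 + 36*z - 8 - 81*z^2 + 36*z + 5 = -81*z^2 + 72*z - 7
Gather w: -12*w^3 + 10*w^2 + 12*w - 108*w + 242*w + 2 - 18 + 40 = -12*w^3 + 10*w^2 + 146*w + 24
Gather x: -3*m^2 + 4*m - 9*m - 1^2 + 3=-3*m^2 - 5*m + 2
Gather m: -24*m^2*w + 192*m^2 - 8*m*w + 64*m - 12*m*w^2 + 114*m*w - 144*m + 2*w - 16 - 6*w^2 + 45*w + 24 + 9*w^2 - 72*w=m^2*(192 - 24*w) + m*(-12*w^2 + 106*w - 80) + 3*w^2 - 25*w + 8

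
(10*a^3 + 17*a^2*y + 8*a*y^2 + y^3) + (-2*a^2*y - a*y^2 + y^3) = 10*a^3 + 15*a^2*y + 7*a*y^2 + 2*y^3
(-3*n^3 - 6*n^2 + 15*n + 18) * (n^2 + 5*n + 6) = -3*n^5 - 21*n^4 - 33*n^3 + 57*n^2 + 180*n + 108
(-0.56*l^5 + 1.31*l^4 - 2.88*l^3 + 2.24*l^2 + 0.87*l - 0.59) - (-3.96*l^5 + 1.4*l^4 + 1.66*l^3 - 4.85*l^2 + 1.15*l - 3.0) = 3.4*l^5 - 0.0899999999999999*l^4 - 4.54*l^3 + 7.09*l^2 - 0.28*l + 2.41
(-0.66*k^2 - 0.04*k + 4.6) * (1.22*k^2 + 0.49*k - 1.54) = -0.8052*k^4 - 0.3722*k^3 + 6.6088*k^2 + 2.3156*k - 7.084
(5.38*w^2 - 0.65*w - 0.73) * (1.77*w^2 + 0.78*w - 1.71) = 9.5226*w^4 + 3.0459*w^3 - 10.9989*w^2 + 0.5421*w + 1.2483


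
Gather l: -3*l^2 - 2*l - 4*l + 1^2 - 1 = -3*l^2 - 6*l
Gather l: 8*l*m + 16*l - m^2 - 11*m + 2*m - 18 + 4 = l*(8*m + 16) - m^2 - 9*m - 14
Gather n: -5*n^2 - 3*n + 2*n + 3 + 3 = -5*n^2 - n + 6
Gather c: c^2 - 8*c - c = c^2 - 9*c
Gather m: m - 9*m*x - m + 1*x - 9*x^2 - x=-9*m*x - 9*x^2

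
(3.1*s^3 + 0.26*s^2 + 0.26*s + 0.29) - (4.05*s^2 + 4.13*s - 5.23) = 3.1*s^3 - 3.79*s^2 - 3.87*s + 5.52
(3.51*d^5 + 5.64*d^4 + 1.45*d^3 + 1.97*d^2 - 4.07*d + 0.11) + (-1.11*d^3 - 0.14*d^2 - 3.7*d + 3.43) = 3.51*d^5 + 5.64*d^4 + 0.34*d^3 + 1.83*d^2 - 7.77*d + 3.54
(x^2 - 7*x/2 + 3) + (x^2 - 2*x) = 2*x^2 - 11*x/2 + 3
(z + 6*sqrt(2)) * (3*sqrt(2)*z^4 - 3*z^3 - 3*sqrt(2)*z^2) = 3*sqrt(2)*z^5 + 33*z^4 - 21*sqrt(2)*z^3 - 36*z^2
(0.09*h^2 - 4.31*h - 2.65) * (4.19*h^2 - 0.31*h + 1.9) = 0.3771*h^4 - 18.0868*h^3 - 9.5964*h^2 - 7.3675*h - 5.035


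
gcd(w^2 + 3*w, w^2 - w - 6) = 1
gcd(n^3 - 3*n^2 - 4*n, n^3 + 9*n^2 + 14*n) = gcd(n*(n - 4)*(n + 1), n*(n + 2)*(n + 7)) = n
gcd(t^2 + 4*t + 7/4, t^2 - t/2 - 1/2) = t + 1/2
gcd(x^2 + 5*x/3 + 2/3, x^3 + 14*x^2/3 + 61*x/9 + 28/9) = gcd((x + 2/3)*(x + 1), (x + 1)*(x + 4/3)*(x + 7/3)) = x + 1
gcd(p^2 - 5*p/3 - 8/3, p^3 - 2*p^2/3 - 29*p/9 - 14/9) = p + 1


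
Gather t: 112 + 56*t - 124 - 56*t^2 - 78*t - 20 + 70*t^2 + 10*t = 14*t^2 - 12*t - 32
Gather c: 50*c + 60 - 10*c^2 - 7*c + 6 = -10*c^2 + 43*c + 66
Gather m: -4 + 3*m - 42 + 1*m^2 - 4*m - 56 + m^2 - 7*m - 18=2*m^2 - 8*m - 120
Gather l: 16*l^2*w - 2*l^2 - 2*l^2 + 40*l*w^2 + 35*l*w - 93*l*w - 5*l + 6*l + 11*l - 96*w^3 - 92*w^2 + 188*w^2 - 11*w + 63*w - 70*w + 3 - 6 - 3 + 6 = l^2*(16*w - 4) + l*(40*w^2 - 58*w + 12) - 96*w^3 + 96*w^2 - 18*w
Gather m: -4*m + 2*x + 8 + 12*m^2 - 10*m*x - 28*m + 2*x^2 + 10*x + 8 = 12*m^2 + m*(-10*x - 32) + 2*x^2 + 12*x + 16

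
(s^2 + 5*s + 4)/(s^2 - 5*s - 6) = (s + 4)/(s - 6)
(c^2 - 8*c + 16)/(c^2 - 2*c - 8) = (c - 4)/(c + 2)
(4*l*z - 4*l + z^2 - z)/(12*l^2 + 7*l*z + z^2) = (z - 1)/(3*l + z)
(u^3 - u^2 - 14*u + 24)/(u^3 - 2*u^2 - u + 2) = (u^2 + u - 12)/(u^2 - 1)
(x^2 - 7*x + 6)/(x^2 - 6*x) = (x - 1)/x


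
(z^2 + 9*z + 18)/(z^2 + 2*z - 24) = (z + 3)/(z - 4)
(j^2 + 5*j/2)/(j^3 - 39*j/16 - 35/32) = 16*j*(2*j + 5)/(32*j^3 - 78*j - 35)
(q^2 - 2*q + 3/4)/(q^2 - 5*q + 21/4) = (2*q - 1)/(2*q - 7)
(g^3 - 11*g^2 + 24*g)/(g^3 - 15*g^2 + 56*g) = (g - 3)/(g - 7)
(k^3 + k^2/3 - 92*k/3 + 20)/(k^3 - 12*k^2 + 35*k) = (k^2 + 16*k/3 - 4)/(k*(k - 7))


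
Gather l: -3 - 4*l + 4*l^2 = 4*l^2 - 4*l - 3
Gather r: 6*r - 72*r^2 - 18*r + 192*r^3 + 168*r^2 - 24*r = 192*r^3 + 96*r^2 - 36*r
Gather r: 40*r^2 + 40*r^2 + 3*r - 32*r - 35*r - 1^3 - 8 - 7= 80*r^2 - 64*r - 16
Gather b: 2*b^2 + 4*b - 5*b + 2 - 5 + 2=2*b^2 - b - 1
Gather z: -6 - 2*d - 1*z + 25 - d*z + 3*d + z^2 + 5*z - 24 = d + z^2 + z*(4 - d) - 5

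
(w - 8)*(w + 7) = w^2 - w - 56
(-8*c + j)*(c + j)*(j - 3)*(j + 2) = -8*c^2*j^2 + 8*c^2*j + 48*c^2 - 7*c*j^3 + 7*c*j^2 + 42*c*j + j^4 - j^3 - 6*j^2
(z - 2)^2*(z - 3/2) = z^3 - 11*z^2/2 + 10*z - 6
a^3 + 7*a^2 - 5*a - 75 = (a - 3)*(a + 5)^2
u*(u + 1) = u^2 + u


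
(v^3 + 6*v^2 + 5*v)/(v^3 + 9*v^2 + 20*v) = (v + 1)/(v + 4)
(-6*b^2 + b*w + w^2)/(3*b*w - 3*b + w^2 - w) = (-2*b + w)/(w - 1)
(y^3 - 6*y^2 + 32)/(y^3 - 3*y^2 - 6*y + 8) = (y - 4)/(y - 1)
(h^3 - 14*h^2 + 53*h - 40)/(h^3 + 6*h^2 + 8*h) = (h^3 - 14*h^2 + 53*h - 40)/(h*(h^2 + 6*h + 8))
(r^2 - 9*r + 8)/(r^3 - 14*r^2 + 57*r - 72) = (r - 1)/(r^2 - 6*r + 9)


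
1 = 1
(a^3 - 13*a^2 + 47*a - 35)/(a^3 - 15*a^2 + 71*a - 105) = (a - 1)/(a - 3)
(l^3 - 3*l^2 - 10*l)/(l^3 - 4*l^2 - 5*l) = (l + 2)/(l + 1)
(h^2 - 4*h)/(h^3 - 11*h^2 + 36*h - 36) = h*(h - 4)/(h^3 - 11*h^2 + 36*h - 36)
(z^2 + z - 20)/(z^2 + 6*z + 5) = (z - 4)/(z + 1)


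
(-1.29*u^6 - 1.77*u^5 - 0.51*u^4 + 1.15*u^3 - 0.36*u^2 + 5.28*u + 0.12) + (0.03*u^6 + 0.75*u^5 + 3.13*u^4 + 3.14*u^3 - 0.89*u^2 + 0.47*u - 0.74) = -1.26*u^6 - 1.02*u^5 + 2.62*u^4 + 4.29*u^3 - 1.25*u^2 + 5.75*u - 0.62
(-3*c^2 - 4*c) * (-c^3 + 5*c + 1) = 3*c^5 + 4*c^4 - 15*c^3 - 23*c^2 - 4*c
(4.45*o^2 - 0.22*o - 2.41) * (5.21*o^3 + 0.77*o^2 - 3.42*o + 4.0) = 23.1845*o^5 + 2.2803*o^4 - 27.9445*o^3 + 16.6967*o^2 + 7.3622*o - 9.64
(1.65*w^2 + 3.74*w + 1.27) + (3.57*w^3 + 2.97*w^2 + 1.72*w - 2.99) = 3.57*w^3 + 4.62*w^2 + 5.46*w - 1.72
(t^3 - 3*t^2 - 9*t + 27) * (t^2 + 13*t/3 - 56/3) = t^5 + 4*t^4/3 - 122*t^3/3 + 44*t^2 + 285*t - 504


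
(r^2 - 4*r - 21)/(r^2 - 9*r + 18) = (r^2 - 4*r - 21)/(r^2 - 9*r + 18)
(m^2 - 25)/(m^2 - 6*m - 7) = (25 - m^2)/(-m^2 + 6*m + 7)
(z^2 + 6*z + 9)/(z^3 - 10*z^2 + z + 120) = (z + 3)/(z^2 - 13*z + 40)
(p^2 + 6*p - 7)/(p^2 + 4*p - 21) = (p - 1)/(p - 3)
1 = 1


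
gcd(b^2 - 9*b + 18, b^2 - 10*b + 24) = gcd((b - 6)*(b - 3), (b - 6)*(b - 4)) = b - 6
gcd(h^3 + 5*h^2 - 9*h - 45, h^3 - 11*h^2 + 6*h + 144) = h + 3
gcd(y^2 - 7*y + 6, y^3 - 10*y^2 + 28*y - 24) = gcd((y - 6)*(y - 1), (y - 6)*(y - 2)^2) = y - 6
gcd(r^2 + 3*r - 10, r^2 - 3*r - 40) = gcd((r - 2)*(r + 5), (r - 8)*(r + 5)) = r + 5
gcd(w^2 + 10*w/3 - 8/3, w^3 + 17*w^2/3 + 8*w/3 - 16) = w + 4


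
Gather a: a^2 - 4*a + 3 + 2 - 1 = a^2 - 4*a + 4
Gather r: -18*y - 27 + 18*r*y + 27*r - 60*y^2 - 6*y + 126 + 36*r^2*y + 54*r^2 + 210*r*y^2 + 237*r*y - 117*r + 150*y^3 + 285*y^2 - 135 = r^2*(36*y + 54) + r*(210*y^2 + 255*y - 90) + 150*y^3 + 225*y^2 - 24*y - 36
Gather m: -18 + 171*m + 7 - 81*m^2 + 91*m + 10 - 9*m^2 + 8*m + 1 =-90*m^2 + 270*m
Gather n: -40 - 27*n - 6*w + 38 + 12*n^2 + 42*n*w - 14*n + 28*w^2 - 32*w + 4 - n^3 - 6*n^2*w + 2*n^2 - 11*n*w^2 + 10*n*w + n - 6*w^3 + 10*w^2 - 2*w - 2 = -n^3 + n^2*(14 - 6*w) + n*(-11*w^2 + 52*w - 40) - 6*w^3 + 38*w^2 - 40*w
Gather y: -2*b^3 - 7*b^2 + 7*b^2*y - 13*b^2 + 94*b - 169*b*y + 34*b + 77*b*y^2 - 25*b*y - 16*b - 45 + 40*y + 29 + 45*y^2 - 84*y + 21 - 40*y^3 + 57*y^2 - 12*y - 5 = -2*b^3 - 20*b^2 + 112*b - 40*y^3 + y^2*(77*b + 102) + y*(7*b^2 - 194*b - 56)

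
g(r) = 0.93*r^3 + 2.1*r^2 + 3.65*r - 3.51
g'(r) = 2.79*r^2 + 4.2*r + 3.65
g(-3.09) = -22.18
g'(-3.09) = 17.31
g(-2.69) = -16.24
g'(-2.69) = 12.54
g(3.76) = 89.34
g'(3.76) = 58.89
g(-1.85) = -8.96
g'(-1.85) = 5.43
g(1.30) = 6.83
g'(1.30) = 13.83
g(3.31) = 65.31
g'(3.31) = 48.12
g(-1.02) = -6.04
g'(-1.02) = 2.27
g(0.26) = -2.40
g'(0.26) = 4.93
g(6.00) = 294.87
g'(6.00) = 129.29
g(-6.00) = -150.69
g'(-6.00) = 78.89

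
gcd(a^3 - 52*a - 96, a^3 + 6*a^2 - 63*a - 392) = a - 8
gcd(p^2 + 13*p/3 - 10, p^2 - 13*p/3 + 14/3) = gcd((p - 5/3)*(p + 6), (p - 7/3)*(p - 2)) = 1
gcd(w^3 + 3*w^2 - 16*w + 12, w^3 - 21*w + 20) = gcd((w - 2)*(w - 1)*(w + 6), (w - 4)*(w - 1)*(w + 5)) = w - 1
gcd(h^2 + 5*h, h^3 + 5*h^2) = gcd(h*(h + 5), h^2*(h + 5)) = h^2 + 5*h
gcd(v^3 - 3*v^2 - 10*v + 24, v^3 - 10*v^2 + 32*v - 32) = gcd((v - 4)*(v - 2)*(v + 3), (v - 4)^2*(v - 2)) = v^2 - 6*v + 8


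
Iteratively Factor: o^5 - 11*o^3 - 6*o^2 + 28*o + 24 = (o + 2)*(o^4 - 2*o^3 - 7*o^2 + 8*o + 12) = (o + 2)^2*(o^3 - 4*o^2 + o + 6) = (o - 3)*(o + 2)^2*(o^2 - o - 2) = (o - 3)*(o + 1)*(o + 2)^2*(o - 2)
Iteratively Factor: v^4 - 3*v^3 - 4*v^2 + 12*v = (v)*(v^3 - 3*v^2 - 4*v + 12) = v*(v - 2)*(v^2 - v - 6) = v*(v - 3)*(v - 2)*(v + 2)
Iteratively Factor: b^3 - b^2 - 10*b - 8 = (b + 2)*(b^2 - 3*b - 4) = (b + 1)*(b + 2)*(b - 4)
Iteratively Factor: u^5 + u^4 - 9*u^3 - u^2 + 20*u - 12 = (u - 2)*(u^4 + 3*u^3 - 3*u^2 - 7*u + 6) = (u - 2)*(u - 1)*(u^3 + 4*u^2 + u - 6) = (u - 2)*(u - 1)^2*(u^2 + 5*u + 6) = (u - 2)*(u - 1)^2*(u + 3)*(u + 2)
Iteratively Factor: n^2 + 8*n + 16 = (n + 4)*(n + 4)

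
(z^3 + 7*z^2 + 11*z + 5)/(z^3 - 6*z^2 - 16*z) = (z^3 + 7*z^2 + 11*z + 5)/(z*(z^2 - 6*z - 16))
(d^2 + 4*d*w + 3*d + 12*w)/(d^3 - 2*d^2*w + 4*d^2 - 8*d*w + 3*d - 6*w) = (-d - 4*w)/(-d^2 + 2*d*w - d + 2*w)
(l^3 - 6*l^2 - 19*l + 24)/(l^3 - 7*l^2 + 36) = (l^3 - 6*l^2 - 19*l + 24)/(l^3 - 7*l^2 + 36)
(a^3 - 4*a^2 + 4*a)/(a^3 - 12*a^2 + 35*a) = (a^2 - 4*a + 4)/(a^2 - 12*a + 35)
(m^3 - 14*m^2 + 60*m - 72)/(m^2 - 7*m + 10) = (m^2 - 12*m + 36)/(m - 5)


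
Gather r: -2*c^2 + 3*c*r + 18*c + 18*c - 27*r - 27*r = -2*c^2 + 36*c + r*(3*c - 54)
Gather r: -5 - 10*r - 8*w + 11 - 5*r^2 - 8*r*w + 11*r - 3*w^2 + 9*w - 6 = -5*r^2 + r*(1 - 8*w) - 3*w^2 + w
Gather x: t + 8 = t + 8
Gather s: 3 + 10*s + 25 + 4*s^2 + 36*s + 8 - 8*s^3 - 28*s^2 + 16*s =-8*s^3 - 24*s^2 + 62*s + 36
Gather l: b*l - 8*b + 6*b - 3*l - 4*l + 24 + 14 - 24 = -2*b + l*(b - 7) + 14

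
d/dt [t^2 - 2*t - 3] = 2*t - 2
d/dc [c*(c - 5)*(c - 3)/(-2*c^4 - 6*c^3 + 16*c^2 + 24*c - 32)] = (c^6 - 16*c^5 + 29*c^4 + 114*c^3 - 264*c^2 + 256*c - 240)/(2*(c^8 + 6*c^7 - 7*c^6 - 72*c^5 + 24*c^4 + 288*c^3 - 112*c^2 - 384*c + 256))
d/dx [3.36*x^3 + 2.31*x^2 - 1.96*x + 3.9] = 10.08*x^2 + 4.62*x - 1.96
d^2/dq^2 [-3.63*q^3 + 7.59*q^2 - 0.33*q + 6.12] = 15.18 - 21.78*q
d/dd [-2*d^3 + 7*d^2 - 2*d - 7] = -6*d^2 + 14*d - 2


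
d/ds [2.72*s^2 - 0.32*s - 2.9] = 5.44*s - 0.32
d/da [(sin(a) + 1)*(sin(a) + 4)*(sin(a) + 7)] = 3*(sin(a)^2 + 8*sin(a) + 13)*cos(a)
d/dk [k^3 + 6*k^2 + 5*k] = 3*k^2 + 12*k + 5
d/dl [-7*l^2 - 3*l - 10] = -14*l - 3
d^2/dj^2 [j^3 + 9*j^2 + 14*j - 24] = 6*j + 18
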